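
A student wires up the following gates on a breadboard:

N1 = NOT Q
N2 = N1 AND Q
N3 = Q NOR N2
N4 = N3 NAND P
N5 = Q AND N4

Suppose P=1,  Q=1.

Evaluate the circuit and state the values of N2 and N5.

N2 = 0, N5 = 1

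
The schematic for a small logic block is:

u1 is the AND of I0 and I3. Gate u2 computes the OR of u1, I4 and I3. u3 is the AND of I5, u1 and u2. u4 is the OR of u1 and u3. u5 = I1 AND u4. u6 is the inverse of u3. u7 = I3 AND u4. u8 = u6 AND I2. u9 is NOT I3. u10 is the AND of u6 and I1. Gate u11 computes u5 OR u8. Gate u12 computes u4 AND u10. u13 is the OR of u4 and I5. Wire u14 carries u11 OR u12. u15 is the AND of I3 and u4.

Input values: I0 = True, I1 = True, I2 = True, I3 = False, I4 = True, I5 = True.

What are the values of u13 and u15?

u1 = I0 AND I3 = True AND False = False
u2 = u1 OR I4 OR I3 = False OR True OR False = True
u3 = I5 AND u1 AND u2 = True AND False AND True = False
u4 = u1 OR u3 = False OR False = False
u13 = u4 OR I5 = False OR True = True
u15 = I3 AND u4 = False AND False = False

u13 = True  u15 = False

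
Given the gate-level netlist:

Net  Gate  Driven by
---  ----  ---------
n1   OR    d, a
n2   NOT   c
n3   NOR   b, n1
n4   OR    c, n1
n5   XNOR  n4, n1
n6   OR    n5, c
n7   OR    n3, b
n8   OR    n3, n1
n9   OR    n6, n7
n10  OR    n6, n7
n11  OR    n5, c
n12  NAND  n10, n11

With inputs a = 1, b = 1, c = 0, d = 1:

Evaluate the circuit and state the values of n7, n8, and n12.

n7 = 1  n8 = 1  n12 = 0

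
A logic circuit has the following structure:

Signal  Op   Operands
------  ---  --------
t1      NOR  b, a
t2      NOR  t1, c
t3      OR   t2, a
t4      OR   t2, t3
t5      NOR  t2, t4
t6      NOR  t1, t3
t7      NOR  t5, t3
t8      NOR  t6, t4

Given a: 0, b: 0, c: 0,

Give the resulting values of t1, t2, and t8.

t1 = 1, t2 = 0, t8 = 1

t1 = b NOR a = 0 NOR 0 = 1
t2 = t1 NOR c = 1 NOR 0 = 0
t3 = t2 OR a = 0 OR 0 = 0
t4 = t2 OR t3 = 0 OR 0 = 0
t6 = t1 NOR t3 = 1 NOR 0 = 0
t8 = t6 NOR t4 = 0 NOR 0 = 1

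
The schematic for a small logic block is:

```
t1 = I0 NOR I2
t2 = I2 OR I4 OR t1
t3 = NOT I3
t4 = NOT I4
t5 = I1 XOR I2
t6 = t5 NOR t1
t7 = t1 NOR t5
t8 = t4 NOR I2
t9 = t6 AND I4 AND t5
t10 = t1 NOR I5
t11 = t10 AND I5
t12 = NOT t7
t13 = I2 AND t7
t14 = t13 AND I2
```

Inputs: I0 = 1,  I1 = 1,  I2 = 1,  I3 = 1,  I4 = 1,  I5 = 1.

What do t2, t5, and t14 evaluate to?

t2 = 1, t5 = 0, t14 = 1

t1 = I0 NOR I2 = 1 NOR 1 = 0
t2 = I2 OR I4 OR t1 = 1 OR 1 OR 0 = 1
t5 = I1 XOR I2 = 1 XOR 1 = 0
t7 = t1 NOR t5 = 0 NOR 0 = 1
t13 = I2 AND t7 = 1 AND 1 = 1
t14 = t13 AND I2 = 1 AND 1 = 1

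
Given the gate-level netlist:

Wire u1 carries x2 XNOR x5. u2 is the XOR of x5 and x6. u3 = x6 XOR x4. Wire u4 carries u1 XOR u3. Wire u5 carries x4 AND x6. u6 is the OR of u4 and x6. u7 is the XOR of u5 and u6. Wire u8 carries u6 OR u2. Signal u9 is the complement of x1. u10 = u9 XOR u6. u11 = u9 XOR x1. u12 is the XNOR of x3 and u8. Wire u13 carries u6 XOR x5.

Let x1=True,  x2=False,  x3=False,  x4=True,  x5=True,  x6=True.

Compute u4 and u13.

u4 = False; u13 = False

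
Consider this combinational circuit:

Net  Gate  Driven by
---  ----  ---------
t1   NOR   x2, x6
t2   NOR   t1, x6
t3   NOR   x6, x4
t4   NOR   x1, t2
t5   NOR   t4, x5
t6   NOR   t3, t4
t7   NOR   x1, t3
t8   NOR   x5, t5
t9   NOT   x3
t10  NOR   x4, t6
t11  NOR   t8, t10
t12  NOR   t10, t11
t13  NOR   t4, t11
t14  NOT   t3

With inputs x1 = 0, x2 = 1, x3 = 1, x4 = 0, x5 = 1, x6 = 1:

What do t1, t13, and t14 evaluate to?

t1 = x2 NOR x6 = 1 NOR 1 = 0
t2 = t1 NOR x6 = 0 NOR 1 = 0
t3 = x6 NOR x4 = 1 NOR 0 = 0
t4 = x1 NOR t2 = 0 NOR 0 = 1
t5 = t4 NOR x5 = 1 NOR 1 = 0
t6 = t3 NOR t4 = 0 NOR 1 = 0
t8 = x5 NOR t5 = 1 NOR 0 = 0
t10 = x4 NOR t6 = 0 NOR 0 = 1
t11 = t8 NOR t10 = 0 NOR 1 = 0
t13 = t4 NOR t11 = 1 NOR 0 = 0
t14 = NOT t3 = NOT 0 = 1

t1 = 0, t13 = 0, t14 = 1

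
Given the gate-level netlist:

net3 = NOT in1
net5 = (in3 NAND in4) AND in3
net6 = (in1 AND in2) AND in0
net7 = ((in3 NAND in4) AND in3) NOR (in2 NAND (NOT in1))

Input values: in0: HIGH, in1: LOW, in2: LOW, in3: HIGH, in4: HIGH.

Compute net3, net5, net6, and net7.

net3 = HIGH, net5 = LOW, net6 = LOW, net7 = LOW

net3 = NOT LOW = HIGH
net5 = (HIGH NAND HIGH) AND HIGH = LOW
net6 = (LOW AND LOW) AND HIGH = LOW
net7 = ((HIGH NAND HIGH) AND HIGH) NOR (LOW NAND (NOT LOW)) = LOW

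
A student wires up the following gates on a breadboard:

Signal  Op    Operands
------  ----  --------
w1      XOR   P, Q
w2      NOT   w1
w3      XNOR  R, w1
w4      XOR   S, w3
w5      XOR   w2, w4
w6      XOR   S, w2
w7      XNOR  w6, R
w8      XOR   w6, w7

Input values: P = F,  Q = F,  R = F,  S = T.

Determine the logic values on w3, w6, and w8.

w1 = P XOR Q = F XOR F = F
w2 = NOT w1 = NOT F = T
w3 = R XNOR w1 = F XNOR F = T
w6 = S XOR w2 = T XOR T = F
w7 = w6 XNOR R = F XNOR F = T
w8 = w6 XOR w7 = F XOR T = T

w3 = T, w6 = F, w8 = T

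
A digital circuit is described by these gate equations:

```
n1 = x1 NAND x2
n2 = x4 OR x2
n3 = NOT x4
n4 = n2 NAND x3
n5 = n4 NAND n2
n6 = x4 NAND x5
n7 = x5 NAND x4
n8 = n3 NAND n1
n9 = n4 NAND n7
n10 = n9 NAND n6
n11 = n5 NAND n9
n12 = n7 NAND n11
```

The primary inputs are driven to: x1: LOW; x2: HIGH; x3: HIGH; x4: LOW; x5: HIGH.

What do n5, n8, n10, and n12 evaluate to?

n1 = x1 NAND x2 = LOW NAND HIGH = HIGH
n2 = x4 OR x2 = LOW OR HIGH = HIGH
n3 = NOT x4 = NOT LOW = HIGH
n4 = n2 NAND x3 = HIGH NAND HIGH = LOW
n5 = n4 NAND n2 = LOW NAND HIGH = HIGH
n6 = x4 NAND x5 = LOW NAND HIGH = HIGH
n7 = x5 NAND x4 = HIGH NAND LOW = HIGH
n8 = n3 NAND n1 = HIGH NAND HIGH = LOW
n9 = n4 NAND n7 = LOW NAND HIGH = HIGH
n10 = n9 NAND n6 = HIGH NAND HIGH = LOW
n11 = n5 NAND n9 = HIGH NAND HIGH = LOW
n12 = n7 NAND n11 = HIGH NAND LOW = HIGH

n5 = HIGH, n8 = LOW, n10 = LOW, n12 = HIGH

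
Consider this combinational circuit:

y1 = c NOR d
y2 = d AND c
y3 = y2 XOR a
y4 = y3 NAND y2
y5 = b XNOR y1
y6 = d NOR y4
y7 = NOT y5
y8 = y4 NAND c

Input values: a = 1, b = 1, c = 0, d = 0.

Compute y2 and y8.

y2 = d AND c = 0 AND 0 = 0
y3 = y2 XOR a = 0 XOR 1 = 1
y4 = y3 NAND y2 = 1 NAND 0 = 1
y8 = y4 NAND c = 1 NAND 0 = 1

y2 = 0, y8 = 1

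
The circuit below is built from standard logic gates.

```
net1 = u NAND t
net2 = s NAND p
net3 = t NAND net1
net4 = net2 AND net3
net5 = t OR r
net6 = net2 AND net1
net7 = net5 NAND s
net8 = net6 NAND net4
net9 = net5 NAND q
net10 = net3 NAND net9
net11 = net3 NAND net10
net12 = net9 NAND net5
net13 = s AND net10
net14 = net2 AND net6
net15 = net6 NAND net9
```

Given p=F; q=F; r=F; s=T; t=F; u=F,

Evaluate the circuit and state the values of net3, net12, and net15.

net3 = T, net12 = T, net15 = F

net1 = u NAND t = F NAND F = T
net2 = s NAND p = T NAND F = T
net3 = t NAND net1 = F NAND T = T
net5 = t OR r = F OR F = F
net6 = net2 AND net1 = T AND T = T
net9 = net5 NAND q = F NAND F = T
net12 = net9 NAND net5 = T NAND F = T
net15 = net6 NAND net9 = T NAND T = F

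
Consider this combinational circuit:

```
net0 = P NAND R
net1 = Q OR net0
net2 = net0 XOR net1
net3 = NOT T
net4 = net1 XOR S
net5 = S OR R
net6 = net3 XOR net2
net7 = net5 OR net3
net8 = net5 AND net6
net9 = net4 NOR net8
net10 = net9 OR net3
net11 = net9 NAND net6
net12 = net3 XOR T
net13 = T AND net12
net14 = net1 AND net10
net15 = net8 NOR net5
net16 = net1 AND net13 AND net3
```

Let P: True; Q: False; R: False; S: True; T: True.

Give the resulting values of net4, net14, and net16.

net0 = P NAND R = True NAND False = True
net1 = Q OR net0 = False OR True = True
net2 = net0 XOR net1 = True XOR True = False
net3 = NOT T = NOT True = False
net4 = net1 XOR S = True XOR True = False
net5 = S OR R = True OR False = True
net6 = net3 XOR net2 = False XOR False = False
net8 = net5 AND net6 = True AND False = False
net9 = net4 NOR net8 = False NOR False = True
net10 = net9 OR net3 = True OR False = True
net12 = net3 XOR T = False XOR True = True
net13 = T AND net12 = True AND True = True
net14 = net1 AND net10 = True AND True = True
net16 = net1 AND net13 AND net3 = True AND True AND False = False

net4 = False  net14 = True  net16 = False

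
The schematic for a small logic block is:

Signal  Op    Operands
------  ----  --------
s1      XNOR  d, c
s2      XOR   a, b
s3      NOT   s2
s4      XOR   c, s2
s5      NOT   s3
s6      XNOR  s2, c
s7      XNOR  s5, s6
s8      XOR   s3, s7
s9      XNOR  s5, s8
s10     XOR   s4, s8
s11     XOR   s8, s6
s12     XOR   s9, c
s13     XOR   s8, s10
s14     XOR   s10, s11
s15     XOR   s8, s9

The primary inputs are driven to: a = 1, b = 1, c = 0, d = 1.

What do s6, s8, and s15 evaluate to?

s2 = a XOR b = 1 XOR 1 = 0
s3 = NOT s2 = NOT 0 = 1
s5 = NOT s3 = NOT 1 = 0
s6 = s2 XNOR c = 0 XNOR 0 = 1
s7 = s5 XNOR s6 = 0 XNOR 1 = 0
s8 = s3 XOR s7 = 1 XOR 0 = 1
s9 = s5 XNOR s8 = 0 XNOR 1 = 0
s15 = s8 XOR s9 = 1 XOR 0 = 1

s6 = 1, s8 = 1, s15 = 1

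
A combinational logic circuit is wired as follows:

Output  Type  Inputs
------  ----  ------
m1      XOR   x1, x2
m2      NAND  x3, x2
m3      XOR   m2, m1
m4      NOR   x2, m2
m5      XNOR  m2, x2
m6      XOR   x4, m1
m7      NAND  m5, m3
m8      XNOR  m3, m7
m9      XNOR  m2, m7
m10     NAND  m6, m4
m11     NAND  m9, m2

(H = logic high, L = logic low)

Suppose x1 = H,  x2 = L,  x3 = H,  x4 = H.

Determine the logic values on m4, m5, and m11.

m4 = L, m5 = L, m11 = L

m1 = x1 XOR x2 = H XOR L = H
m2 = x3 NAND x2 = H NAND L = H
m3 = m2 XOR m1 = H XOR H = L
m4 = x2 NOR m2 = L NOR H = L
m5 = m2 XNOR x2 = H XNOR L = L
m7 = m5 NAND m3 = L NAND L = H
m9 = m2 XNOR m7 = H XNOR H = H
m11 = m9 NAND m2 = H NAND H = L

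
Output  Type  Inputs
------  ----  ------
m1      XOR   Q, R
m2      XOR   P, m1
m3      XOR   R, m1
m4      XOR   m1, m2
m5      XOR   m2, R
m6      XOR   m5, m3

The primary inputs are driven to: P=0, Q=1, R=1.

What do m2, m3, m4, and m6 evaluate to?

m2 = 0  m3 = 1  m4 = 0  m6 = 0

m1 = Q XOR R = 1 XOR 1 = 0
m2 = P XOR m1 = 0 XOR 0 = 0
m3 = R XOR m1 = 1 XOR 0 = 1
m4 = m1 XOR m2 = 0 XOR 0 = 0
m5 = m2 XOR R = 0 XOR 1 = 1
m6 = m5 XOR m3 = 1 XOR 1 = 0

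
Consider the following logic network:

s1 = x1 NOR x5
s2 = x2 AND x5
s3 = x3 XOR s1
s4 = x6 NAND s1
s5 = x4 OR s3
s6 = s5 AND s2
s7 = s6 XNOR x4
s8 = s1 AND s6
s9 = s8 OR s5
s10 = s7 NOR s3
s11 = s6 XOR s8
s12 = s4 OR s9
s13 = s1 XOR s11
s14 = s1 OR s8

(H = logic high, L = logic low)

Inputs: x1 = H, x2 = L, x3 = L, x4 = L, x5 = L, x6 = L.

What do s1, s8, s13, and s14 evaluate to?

s1 = L, s8 = L, s13 = L, s14 = L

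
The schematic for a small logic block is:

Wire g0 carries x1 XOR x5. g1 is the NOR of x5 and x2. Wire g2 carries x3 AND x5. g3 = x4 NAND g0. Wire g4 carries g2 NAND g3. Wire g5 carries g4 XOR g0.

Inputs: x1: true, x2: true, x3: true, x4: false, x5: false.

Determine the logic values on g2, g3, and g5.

g0 = x1 XOR x5 = true XOR false = true
g2 = x3 AND x5 = true AND false = false
g3 = x4 NAND g0 = false NAND true = true
g4 = g2 NAND g3 = false NAND true = true
g5 = g4 XOR g0 = true XOR true = false

g2 = false; g3 = true; g5 = false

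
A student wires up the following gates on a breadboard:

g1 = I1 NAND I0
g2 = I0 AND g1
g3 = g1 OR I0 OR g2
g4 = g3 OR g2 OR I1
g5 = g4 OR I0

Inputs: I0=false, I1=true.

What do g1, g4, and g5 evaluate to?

g1 = I1 NAND I0 = true NAND false = true
g2 = I0 AND g1 = false AND true = false
g3 = g1 OR I0 OR g2 = true OR false OR false = true
g4 = g3 OR g2 OR I1 = true OR false OR true = true
g5 = g4 OR I0 = true OR false = true

g1 = true, g4 = true, g5 = true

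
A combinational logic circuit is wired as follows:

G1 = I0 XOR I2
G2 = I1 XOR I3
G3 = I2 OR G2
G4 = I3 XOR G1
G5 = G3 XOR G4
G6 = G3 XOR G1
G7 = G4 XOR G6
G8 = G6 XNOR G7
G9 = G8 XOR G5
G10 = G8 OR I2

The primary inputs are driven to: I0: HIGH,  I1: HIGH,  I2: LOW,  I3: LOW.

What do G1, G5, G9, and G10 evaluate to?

G1 = HIGH; G5 = LOW; G9 = LOW; G10 = LOW

G1 = I0 XOR I2 = HIGH XOR LOW = HIGH
G2 = I1 XOR I3 = HIGH XOR LOW = HIGH
G3 = I2 OR G2 = LOW OR HIGH = HIGH
G4 = I3 XOR G1 = LOW XOR HIGH = HIGH
G5 = G3 XOR G4 = HIGH XOR HIGH = LOW
G6 = G3 XOR G1 = HIGH XOR HIGH = LOW
G7 = G4 XOR G6 = HIGH XOR LOW = HIGH
G8 = G6 XNOR G7 = LOW XNOR HIGH = LOW
G9 = G8 XOR G5 = LOW XOR LOW = LOW
G10 = G8 OR I2 = LOW OR LOW = LOW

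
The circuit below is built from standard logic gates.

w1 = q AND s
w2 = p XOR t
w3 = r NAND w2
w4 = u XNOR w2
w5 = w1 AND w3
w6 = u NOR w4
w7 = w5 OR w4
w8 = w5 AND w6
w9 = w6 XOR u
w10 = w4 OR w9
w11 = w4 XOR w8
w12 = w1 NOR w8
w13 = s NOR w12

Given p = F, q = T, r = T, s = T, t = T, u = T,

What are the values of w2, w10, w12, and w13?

w2 = T; w10 = T; w12 = F; w13 = F

w1 = q AND s = T AND T = T
w2 = p XOR t = F XOR T = T
w3 = r NAND w2 = T NAND T = F
w4 = u XNOR w2 = T XNOR T = T
w5 = w1 AND w3 = T AND F = F
w6 = u NOR w4 = T NOR T = F
w8 = w5 AND w6 = F AND F = F
w9 = w6 XOR u = F XOR T = T
w10 = w4 OR w9 = T OR T = T
w12 = w1 NOR w8 = T NOR F = F
w13 = s NOR w12 = T NOR F = F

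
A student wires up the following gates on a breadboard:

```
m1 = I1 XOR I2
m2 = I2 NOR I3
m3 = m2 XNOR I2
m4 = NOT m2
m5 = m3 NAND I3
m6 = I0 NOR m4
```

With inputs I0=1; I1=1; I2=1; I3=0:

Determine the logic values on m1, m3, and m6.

m1 = I1 XOR I2 = 1 XOR 1 = 0
m2 = I2 NOR I3 = 1 NOR 0 = 0
m3 = m2 XNOR I2 = 0 XNOR 1 = 0
m4 = NOT m2 = NOT 0 = 1
m6 = I0 NOR m4 = 1 NOR 1 = 0

m1 = 0; m3 = 0; m6 = 0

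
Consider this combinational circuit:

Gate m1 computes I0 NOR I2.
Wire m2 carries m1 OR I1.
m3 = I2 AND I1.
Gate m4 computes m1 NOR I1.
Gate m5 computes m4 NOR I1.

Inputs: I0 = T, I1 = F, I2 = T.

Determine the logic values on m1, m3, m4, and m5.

m1 = I0 NOR I2 = T NOR T = F
m3 = I2 AND I1 = T AND F = F
m4 = m1 NOR I1 = F NOR F = T
m5 = m4 NOR I1 = T NOR F = F

m1 = F; m3 = F; m4 = T; m5 = F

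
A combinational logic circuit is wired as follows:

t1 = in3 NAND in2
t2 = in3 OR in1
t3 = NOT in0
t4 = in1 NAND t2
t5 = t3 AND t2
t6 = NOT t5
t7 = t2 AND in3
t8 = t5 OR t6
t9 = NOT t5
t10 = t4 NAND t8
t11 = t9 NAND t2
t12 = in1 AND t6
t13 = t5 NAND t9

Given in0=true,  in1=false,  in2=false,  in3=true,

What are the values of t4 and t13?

t2 = in3 OR in1 = true OR false = true
t3 = NOT in0 = NOT true = false
t4 = in1 NAND t2 = false NAND true = true
t5 = t3 AND t2 = false AND true = false
t9 = NOT t5 = NOT false = true
t13 = t5 NAND t9 = false NAND true = true

t4 = true; t13 = true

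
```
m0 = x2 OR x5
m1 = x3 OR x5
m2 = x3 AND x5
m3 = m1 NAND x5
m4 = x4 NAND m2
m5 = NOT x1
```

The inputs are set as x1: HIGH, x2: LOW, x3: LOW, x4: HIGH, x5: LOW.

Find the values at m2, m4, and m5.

m2 = LOW  m4 = HIGH  m5 = LOW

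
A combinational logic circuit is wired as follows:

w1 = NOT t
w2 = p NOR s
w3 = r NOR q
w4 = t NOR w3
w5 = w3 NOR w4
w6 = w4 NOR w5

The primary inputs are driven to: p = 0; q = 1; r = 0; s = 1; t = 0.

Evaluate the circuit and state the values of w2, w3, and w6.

w2 = p NOR s = 0 NOR 1 = 0
w3 = r NOR q = 0 NOR 1 = 0
w4 = t NOR w3 = 0 NOR 0 = 1
w5 = w3 NOR w4 = 0 NOR 1 = 0
w6 = w4 NOR w5 = 1 NOR 0 = 0

w2 = 0  w3 = 0  w6 = 0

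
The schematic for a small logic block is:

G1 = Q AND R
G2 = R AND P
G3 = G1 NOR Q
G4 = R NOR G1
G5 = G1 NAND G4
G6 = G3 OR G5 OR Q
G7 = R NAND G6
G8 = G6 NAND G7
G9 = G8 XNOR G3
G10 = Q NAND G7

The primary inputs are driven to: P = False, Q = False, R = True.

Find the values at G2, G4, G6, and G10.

G1 = Q AND R = False AND True = False
G2 = R AND P = True AND False = False
G3 = G1 NOR Q = False NOR False = True
G4 = R NOR G1 = True NOR False = False
G5 = G1 NAND G4 = False NAND False = True
G6 = G3 OR G5 OR Q = True OR True OR False = True
G7 = R NAND G6 = True NAND True = False
G10 = Q NAND G7 = False NAND False = True

G2 = False, G4 = False, G6 = True, G10 = True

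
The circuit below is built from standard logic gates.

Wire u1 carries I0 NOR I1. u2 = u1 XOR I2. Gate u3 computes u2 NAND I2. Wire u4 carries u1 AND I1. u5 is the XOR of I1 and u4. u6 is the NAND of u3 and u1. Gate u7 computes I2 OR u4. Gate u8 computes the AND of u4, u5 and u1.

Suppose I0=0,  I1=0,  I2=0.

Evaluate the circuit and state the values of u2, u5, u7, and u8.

u2 = 1, u5 = 0, u7 = 0, u8 = 0

u1 = I0 NOR I1 = 0 NOR 0 = 1
u2 = u1 XOR I2 = 1 XOR 0 = 1
u4 = u1 AND I1 = 1 AND 0 = 0
u5 = I1 XOR u4 = 0 XOR 0 = 0
u7 = I2 OR u4 = 0 OR 0 = 0
u8 = u4 AND u5 AND u1 = 0 AND 0 AND 1 = 0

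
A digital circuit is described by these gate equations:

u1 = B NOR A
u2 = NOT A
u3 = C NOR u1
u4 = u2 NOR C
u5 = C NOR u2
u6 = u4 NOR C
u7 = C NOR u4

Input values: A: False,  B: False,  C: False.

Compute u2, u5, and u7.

u2 = True, u5 = False, u7 = True

u2 = NOT A = NOT False = True
u4 = u2 NOR C = True NOR False = False
u5 = C NOR u2 = False NOR True = False
u7 = C NOR u4 = False NOR False = True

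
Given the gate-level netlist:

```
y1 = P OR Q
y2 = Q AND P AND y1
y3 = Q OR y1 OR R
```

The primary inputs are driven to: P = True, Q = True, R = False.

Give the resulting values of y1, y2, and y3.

y1 = True, y2 = True, y3 = True

y1 = P OR Q = True OR True = True
y2 = Q AND P AND y1 = True AND True AND True = True
y3 = Q OR y1 OR R = True OR True OR False = True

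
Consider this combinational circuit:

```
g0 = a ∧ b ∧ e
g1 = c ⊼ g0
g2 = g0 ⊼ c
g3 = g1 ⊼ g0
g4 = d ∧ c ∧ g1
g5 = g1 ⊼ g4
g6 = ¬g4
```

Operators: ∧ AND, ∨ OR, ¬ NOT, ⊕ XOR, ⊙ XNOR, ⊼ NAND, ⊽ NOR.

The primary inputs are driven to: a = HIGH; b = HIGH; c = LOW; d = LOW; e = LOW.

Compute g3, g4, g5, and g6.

g0 = a AND b AND e = HIGH AND HIGH AND LOW = LOW
g1 = c NAND g0 = LOW NAND LOW = HIGH
g3 = g1 NAND g0 = HIGH NAND LOW = HIGH
g4 = d AND c AND g1 = LOW AND LOW AND HIGH = LOW
g5 = g1 NAND g4 = HIGH NAND LOW = HIGH
g6 = NOT g4 = NOT LOW = HIGH

g3 = HIGH, g4 = LOW, g5 = HIGH, g6 = HIGH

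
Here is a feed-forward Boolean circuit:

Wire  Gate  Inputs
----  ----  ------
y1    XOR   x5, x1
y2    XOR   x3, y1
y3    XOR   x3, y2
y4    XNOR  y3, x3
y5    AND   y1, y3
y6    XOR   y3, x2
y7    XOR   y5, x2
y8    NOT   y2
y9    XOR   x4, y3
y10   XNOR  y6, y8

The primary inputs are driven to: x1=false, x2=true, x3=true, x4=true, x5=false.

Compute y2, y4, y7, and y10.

y2 = true; y4 = false; y7 = true; y10 = false

y1 = x5 XOR x1 = false XOR false = false
y2 = x3 XOR y1 = true XOR false = true
y3 = x3 XOR y2 = true XOR true = false
y4 = y3 XNOR x3 = false XNOR true = false
y5 = y1 AND y3 = false AND false = false
y6 = y3 XOR x2 = false XOR true = true
y7 = y5 XOR x2 = false XOR true = true
y8 = NOT y2 = NOT true = false
y10 = y6 XNOR y8 = true XNOR false = false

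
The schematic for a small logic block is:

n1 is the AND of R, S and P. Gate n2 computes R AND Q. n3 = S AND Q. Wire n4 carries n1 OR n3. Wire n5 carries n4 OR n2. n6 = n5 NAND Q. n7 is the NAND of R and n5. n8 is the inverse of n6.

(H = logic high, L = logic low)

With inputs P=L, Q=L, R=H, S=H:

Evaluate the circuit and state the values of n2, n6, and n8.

n2 = L, n6 = H, n8 = L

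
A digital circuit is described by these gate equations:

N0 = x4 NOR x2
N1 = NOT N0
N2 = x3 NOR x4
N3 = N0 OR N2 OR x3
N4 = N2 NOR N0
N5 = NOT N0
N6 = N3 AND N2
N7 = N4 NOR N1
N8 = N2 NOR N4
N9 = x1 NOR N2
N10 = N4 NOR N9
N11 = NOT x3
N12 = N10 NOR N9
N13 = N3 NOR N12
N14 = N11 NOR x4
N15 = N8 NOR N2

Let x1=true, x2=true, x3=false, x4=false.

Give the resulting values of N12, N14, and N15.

N12 = false, N14 = false, N15 = false

N0 = x4 NOR x2 = false NOR true = false
N2 = x3 NOR x4 = false NOR false = true
N4 = N2 NOR N0 = true NOR false = false
N8 = N2 NOR N4 = true NOR false = false
N9 = x1 NOR N2 = true NOR true = false
N10 = N4 NOR N9 = false NOR false = true
N11 = NOT x3 = NOT false = true
N12 = N10 NOR N9 = true NOR false = false
N14 = N11 NOR x4 = true NOR false = false
N15 = N8 NOR N2 = false NOR true = false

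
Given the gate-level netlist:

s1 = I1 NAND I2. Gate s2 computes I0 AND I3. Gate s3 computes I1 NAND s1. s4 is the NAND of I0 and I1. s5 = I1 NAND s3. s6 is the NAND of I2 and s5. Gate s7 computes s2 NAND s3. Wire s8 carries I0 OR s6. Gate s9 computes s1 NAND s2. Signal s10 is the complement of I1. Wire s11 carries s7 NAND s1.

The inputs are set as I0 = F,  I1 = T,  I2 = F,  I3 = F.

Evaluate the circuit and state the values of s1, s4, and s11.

s1 = T; s4 = T; s11 = F

s1 = I1 NAND I2 = T NAND F = T
s2 = I0 AND I3 = F AND F = F
s3 = I1 NAND s1 = T NAND T = F
s4 = I0 NAND I1 = F NAND T = T
s7 = s2 NAND s3 = F NAND F = T
s11 = s7 NAND s1 = T NAND T = F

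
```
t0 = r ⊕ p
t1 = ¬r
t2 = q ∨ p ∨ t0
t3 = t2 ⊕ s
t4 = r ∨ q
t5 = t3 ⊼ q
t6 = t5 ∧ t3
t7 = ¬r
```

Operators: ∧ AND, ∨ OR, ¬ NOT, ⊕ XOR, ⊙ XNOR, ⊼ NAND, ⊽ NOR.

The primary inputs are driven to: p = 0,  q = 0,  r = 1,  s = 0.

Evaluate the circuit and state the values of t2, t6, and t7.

t2 = 1, t6 = 1, t7 = 0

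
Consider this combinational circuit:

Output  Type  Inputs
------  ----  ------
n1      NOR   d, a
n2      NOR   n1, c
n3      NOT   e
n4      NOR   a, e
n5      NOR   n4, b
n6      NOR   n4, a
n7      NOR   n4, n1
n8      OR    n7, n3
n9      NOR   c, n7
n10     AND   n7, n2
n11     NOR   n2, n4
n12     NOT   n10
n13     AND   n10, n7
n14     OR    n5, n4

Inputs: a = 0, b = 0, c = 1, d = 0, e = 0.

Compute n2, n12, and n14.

n2 = 0, n12 = 1, n14 = 1

n1 = d NOR a = 0 NOR 0 = 1
n2 = n1 NOR c = 1 NOR 1 = 0
n4 = a NOR e = 0 NOR 0 = 1
n5 = n4 NOR b = 1 NOR 0 = 0
n7 = n4 NOR n1 = 1 NOR 1 = 0
n10 = n7 AND n2 = 0 AND 0 = 0
n12 = NOT n10 = NOT 0 = 1
n14 = n5 OR n4 = 0 OR 1 = 1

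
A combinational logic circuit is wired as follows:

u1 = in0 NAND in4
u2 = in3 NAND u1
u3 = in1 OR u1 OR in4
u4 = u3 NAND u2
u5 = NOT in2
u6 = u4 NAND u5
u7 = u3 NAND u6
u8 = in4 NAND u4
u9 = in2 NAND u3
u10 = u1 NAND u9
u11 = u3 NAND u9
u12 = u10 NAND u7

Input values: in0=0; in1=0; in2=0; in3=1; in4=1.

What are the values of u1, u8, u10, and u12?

u1 = 1, u8 = 0, u10 = 0, u12 = 1

u1 = in0 NAND in4 = 0 NAND 1 = 1
u2 = in3 NAND u1 = 1 NAND 1 = 0
u3 = in1 OR u1 OR in4 = 0 OR 1 OR 1 = 1
u4 = u3 NAND u2 = 1 NAND 0 = 1
u5 = NOT in2 = NOT 0 = 1
u6 = u4 NAND u5 = 1 NAND 1 = 0
u7 = u3 NAND u6 = 1 NAND 0 = 1
u8 = in4 NAND u4 = 1 NAND 1 = 0
u9 = in2 NAND u3 = 0 NAND 1 = 1
u10 = u1 NAND u9 = 1 NAND 1 = 0
u12 = u10 NAND u7 = 0 NAND 1 = 1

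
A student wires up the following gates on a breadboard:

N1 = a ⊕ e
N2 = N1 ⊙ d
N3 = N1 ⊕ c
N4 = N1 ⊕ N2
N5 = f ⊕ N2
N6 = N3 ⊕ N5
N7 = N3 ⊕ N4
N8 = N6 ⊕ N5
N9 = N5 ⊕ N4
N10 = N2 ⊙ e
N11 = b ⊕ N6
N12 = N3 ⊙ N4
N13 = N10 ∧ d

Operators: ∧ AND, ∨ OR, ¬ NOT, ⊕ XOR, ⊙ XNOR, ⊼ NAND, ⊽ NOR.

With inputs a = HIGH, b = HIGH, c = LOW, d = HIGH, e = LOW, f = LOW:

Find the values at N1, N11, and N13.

N1 = HIGH; N11 = HIGH; N13 = LOW

N1 = a XOR e = HIGH XOR LOW = HIGH
N2 = N1 XNOR d = HIGH XNOR HIGH = HIGH
N3 = N1 XOR c = HIGH XOR LOW = HIGH
N5 = f XOR N2 = LOW XOR HIGH = HIGH
N6 = N3 XOR N5 = HIGH XOR HIGH = LOW
N10 = N2 XNOR e = HIGH XNOR LOW = LOW
N11 = b XOR N6 = HIGH XOR LOW = HIGH
N13 = N10 AND d = LOW AND HIGH = LOW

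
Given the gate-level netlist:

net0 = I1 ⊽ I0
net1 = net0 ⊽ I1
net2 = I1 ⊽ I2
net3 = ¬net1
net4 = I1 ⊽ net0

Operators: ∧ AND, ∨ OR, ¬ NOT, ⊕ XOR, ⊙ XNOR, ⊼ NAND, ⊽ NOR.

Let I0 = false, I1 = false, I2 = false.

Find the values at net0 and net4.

net0 = true, net4 = false

net0 = I1 NOR I0 = false NOR false = true
net4 = I1 NOR net0 = false NOR true = false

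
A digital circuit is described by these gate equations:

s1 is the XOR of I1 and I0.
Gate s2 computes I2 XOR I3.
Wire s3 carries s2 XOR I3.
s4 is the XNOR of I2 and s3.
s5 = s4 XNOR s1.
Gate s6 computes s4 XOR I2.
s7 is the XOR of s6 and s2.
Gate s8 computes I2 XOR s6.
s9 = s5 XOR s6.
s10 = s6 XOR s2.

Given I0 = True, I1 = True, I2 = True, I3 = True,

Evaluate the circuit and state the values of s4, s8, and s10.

s2 = I2 XOR I3 = True XOR True = False
s3 = s2 XOR I3 = False XOR True = True
s4 = I2 XNOR s3 = True XNOR True = True
s6 = s4 XOR I2 = True XOR True = False
s8 = I2 XOR s6 = True XOR False = True
s10 = s6 XOR s2 = False XOR False = False

s4 = True, s8 = True, s10 = False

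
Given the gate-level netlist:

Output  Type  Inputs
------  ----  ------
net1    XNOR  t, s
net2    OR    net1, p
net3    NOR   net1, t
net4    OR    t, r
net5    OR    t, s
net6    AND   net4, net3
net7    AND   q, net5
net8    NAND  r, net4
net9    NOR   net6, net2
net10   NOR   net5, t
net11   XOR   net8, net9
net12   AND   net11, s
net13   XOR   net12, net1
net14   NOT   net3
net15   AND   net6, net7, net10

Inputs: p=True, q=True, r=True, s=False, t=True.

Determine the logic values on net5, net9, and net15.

net1 = t XNOR s = True XNOR False = False
net2 = net1 OR p = False OR True = True
net3 = net1 NOR t = False NOR True = False
net4 = t OR r = True OR True = True
net5 = t OR s = True OR False = True
net6 = net4 AND net3 = True AND False = False
net7 = q AND net5 = True AND True = True
net9 = net6 NOR net2 = False NOR True = False
net10 = net5 NOR t = True NOR True = False
net15 = net6 AND net7 AND net10 = False AND True AND False = False

net5 = True, net9 = False, net15 = False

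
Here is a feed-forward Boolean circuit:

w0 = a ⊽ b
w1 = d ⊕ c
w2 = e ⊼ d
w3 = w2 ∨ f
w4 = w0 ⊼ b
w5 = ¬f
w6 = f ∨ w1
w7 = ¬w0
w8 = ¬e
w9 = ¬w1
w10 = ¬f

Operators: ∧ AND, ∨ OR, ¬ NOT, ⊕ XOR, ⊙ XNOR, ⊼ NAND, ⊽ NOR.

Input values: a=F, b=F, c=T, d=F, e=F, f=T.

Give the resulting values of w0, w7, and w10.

w0 = a NOR b = F NOR F = T
w7 = NOT w0 = NOT T = F
w10 = NOT f = NOT T = F

w0 = T, w7 = F, w10 = F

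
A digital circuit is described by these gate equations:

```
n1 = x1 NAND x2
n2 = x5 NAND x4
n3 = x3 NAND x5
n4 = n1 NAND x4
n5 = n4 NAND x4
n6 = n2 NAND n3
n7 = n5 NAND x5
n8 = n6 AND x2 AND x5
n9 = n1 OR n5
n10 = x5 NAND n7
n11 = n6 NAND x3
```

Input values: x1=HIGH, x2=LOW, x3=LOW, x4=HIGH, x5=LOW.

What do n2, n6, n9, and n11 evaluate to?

n2 = HIGH  n6 = LOW  n9 = HIGH  n11 = HIGH

n1 = x1 NAND x2 = HIGH NAND LOW = HIGH
n2 = x5 NAND x4 = LOW NAND HIGH = HIGH
n3 = x3 NAND x5 = LOW NAND LOW = HIGH
n4 = n1 NAND x4 = HIGH NAND HIGH = LOW
n5 = n4 NAND x4 = LOW NAND HIGH = HIGH
n6 = n2 NAND n3 = HIGH NAND HIGH = LOW
n9 = n1 OR n5 = HIGH OR HIGH = HIGH
n11 = n6 NAND x3 = LOW NAND LOW = HIGH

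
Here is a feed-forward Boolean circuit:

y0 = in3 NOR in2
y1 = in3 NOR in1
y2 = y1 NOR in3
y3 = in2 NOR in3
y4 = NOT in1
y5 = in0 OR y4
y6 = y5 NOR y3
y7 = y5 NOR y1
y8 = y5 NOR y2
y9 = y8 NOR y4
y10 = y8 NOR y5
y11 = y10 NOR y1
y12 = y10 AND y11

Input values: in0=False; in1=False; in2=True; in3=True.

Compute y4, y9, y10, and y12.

y4 = True  y9 = False  y10 = False  y12 = False

y1 = in3 NOR in1 = True NOR False = False
y2 = y1 NOR in3 = False NOR True = False
y4 = NOT in1 = NOT False = True
y5 = in0 OR y4 = False OR True = True
y8 = y5 NOR y2 = True NOR False = False
y9 = y8 NOR y4 = False NOR True = False
y10 = y8 NOR y5 = False NOR True = False
y11 = y10 NOR y1 = False NOR False = True
y12 = y10 AND y11 = False AND True = False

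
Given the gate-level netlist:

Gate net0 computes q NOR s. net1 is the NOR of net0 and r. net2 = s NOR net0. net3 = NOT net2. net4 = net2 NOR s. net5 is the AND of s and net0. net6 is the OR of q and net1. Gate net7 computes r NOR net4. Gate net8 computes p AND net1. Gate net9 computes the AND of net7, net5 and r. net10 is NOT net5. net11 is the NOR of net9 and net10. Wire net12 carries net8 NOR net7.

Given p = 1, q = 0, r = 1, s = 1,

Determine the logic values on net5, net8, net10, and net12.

net5 = 0  net8 = 0  net10 = 1  net12 = 1

net0 = q NOR s = 0 NOR 1 = 0
net1 = net0 NOR r = 0 NOR 1 = 0
net2 = s NOR net0 = 1 NOR 0 = 0
net4 = net2 NOR s = 0 NOR 1 = 0
net5 = s AND net0 = 1 AND 0 = 0
net7 = r NOR net4 = 1 NOR 0 = 0
net8 = p AND net1 = 1 AND 0 = 0
net10 = NOT net5 = NOT 0 = 1
net12 = net8 NOR net7 = 0 NOR 0 = 1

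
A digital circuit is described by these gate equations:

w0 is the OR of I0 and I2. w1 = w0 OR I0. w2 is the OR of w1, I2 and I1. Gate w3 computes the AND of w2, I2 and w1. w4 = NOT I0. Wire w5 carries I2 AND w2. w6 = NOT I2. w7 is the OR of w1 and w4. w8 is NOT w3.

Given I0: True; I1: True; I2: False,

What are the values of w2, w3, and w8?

w2 = True, w3 = False, w8 = True

w0 = I0 OR I2 = True OR False = True
w1 = w0 OR I0 = True OR True = True
w2 = w1 OR I2 OR I1 = True OR False OR True = True
w3 = w2 AND I2 AND w1 = True AND False AND True = False
w8 = NOT w3 = NOT False = True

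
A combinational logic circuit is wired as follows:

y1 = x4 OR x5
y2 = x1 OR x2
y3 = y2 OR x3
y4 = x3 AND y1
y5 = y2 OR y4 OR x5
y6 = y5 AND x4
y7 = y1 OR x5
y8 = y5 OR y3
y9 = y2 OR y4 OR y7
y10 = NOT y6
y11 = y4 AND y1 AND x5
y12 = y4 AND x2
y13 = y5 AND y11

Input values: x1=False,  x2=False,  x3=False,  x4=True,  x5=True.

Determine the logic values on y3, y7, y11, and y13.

y1 = x4 OR x5 = True OR True = True
y2 = x1 OR x2 = False OR False = False
y3 = y2 OR x3 = False OR False = False
y4 = x3 AND y1 = False AND True = False
y5 = y2 OR y4 OR x5 = False OR False OR True = True
y7 = y1 OR x5 = True OR True = True
y11 = y4 AND y1 AND x5 = False AND True AND True = False
y13 = y5 AND y11 = True AND False = False

y3 = False; y7 = True; y11 = False; y13 = False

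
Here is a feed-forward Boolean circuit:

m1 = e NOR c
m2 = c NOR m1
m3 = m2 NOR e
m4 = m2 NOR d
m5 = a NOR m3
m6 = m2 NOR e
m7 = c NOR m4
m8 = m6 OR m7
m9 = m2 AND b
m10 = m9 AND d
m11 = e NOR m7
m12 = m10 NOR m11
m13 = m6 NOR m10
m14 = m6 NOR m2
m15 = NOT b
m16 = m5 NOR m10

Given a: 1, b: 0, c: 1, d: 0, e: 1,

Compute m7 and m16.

m7 = 0; m16 = 1

m1 = e NOR c = 1 NOR 1 = 0
m2 = c NOR m1 = 1 NOR 0 = 0
m3 = m2 NOR e = 0 NOR 1 = 0
m4 = m2 NOR d = 0 NOR 0 = 1
m5 = a NOR m3 = 1 NOR 0 = 0
m7 = c NOR m4 = 1 NOR 1 = 0
m9 = m2 AND b = 0 AND 0 = 0
m10 = m9 AND d = 0 AND 0 = 0
m16 = m5 NOR m10 = 0 NOR 0 = 1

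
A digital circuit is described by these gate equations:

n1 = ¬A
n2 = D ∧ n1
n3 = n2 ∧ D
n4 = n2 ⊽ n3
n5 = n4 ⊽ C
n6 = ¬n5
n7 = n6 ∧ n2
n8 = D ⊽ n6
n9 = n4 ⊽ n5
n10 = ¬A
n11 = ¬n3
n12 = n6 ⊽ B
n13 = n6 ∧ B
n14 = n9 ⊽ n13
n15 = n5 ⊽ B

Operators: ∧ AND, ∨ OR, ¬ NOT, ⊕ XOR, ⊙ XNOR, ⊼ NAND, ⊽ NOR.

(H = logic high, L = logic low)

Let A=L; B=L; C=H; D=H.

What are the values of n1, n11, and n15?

n1 = NOT A = NOT L = H
n2 = D AND n1 = H AND H = H
n3 = n2 AND D = H AND H = H
n4 = n2 NOR n3 = H NOR H = L
n5 = n4 NOR C = L NOR H = L
n11 = NOT n3 = NOT H = L
n15 = n5 NOR B = L NOR L = H

n1 = H  n11 = L  n15 = H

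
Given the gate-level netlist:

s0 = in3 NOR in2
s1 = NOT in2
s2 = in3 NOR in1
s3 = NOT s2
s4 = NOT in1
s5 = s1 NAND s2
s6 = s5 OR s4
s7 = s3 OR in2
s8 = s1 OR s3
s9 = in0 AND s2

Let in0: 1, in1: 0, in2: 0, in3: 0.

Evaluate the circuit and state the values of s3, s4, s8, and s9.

s3 = 0; s4 = 1; s8 = 1; s9 = 1

s1 = NOT in2 = NOT 0 = 1
s2 = in3 NOR in1 = 0 NOR 0 = 1
s3 = NOT s2 = NOT 1 = 0
s4 = NOT in1 = NOT 0 = 1
s8 = s1 OR s3 = 1 OR 0 = 1
s9 = in0 AND s2 = 1 AND 1 = 1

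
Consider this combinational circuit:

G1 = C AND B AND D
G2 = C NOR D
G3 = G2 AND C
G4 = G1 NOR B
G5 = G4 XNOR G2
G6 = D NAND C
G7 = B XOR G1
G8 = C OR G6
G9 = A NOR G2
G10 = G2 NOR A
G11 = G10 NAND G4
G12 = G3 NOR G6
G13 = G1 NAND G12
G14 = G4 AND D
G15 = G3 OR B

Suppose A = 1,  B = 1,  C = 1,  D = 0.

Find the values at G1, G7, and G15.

G1 = 0  G7 = 1  G15 = 1

G1 = C AND B AND D = 1 AND 1 AND 0 = 0
G2 = C NOR D = 1 NOR 0 = 0
G3 = G2 AND C = 0 AND 1 = 0
G7 = B XOR G1 = 1 XOR 0 = 1
G15 = G3 OR B = 0 OR 1 = 1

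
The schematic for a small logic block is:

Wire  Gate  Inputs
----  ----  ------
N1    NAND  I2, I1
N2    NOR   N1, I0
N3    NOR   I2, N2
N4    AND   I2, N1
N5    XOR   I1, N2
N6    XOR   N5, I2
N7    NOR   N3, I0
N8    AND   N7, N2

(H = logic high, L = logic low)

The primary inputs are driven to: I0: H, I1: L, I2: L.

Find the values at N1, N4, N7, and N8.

N1 = I2 NAND I1 = L NAND L = H
N2 = N1 NOR I0 = H NOR H = L
N3 = I2 NOR N2 = L NOR L = H
N4 = I2 AND N1 = L AND H = L
N7 = N3 NOR I0 = H NOR H = L
N8 = N7 AND N2 = L AND L = L

N1 = H; N4 = L; N7 = L; N8 = L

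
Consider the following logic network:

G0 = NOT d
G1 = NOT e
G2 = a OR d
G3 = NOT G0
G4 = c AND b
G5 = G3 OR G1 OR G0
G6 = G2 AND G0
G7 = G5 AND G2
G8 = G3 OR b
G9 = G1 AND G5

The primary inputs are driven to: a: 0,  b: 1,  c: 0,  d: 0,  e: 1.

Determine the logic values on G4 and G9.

G4 = 0, G9 = 0

G0 = NOT d = NOT 0 = 1
G1 = NOT e = NOT 1 = 0
G3 = NOT G0 = NOT 1 = 0
G4 = c AND b = 0 AND 1 = 0
G5 = G3 OR G1 OR G0 = 0 OR 0 OR 1 = 1
G9 = G1 AND G5 = 0 AND 1 = 0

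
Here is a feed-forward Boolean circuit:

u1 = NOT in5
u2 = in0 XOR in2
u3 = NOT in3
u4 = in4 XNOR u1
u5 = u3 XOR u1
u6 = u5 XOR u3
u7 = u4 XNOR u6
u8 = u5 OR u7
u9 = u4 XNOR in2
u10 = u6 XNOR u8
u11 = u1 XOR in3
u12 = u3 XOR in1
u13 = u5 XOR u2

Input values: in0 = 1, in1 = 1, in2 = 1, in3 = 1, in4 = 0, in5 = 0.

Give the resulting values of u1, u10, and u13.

u1 = 1; u10 = 1; u13 = 1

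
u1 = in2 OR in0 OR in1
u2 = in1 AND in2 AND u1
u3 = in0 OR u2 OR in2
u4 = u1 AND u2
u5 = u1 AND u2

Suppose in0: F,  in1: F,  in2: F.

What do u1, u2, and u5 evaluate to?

u1 = F  u2 = F  u5 = F

u1 = in2 OR in0 OR in1 = F OR F OR F = F
u2 = in1 AND in2 AND u1 = F AND F AND F = F
u5 = u1 AND u2 = F AND F = F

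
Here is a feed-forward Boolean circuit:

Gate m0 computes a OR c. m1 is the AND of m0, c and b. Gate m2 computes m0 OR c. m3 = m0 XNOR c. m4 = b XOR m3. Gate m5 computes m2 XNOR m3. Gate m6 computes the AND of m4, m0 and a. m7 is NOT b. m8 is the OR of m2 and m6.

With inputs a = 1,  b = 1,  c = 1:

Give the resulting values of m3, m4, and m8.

m3 = 1  m4 = 0  m8 = 1

m0 = a OR c = 1 OR 1 = 1
m2 = m0 OR c = 1 OR 1 = 1
m3 = m0 XNOR c = 1 XNOR 1 = 1
m4 = b XOR m3 = 1 XOR 1 = 0
m6 = m4 AND m0 AND a = 0 AND 1 AND 1 = 0
m8 = m2 OR m6 = 1 OR 0 = 1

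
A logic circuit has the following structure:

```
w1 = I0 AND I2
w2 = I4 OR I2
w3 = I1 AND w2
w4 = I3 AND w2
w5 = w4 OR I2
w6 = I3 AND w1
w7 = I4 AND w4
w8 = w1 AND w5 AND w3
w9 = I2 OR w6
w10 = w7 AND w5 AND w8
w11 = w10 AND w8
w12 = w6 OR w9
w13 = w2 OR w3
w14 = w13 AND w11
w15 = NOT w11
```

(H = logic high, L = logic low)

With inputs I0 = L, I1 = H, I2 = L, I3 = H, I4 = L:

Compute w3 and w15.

w1 = I0 AND I2 = L AND L = L
w2 = I4 OR I2 = L OR L = L
w3 = I1 AND w2 = H AND L = L
w4 = I3 AND w2 = H AND L = L
w5 = w4 OR I2 = L OR L = L
w7 = I4 AND w4 = L AND L = L
w8 = w1 AND w5 AND w3 = L AND L AND L = L
w10 = w7 AND w5 AND w8 = L AND L AND L = L
w11 = w10 AND w8 = L AND L = L
w15 = NOT w11 = NOT L = H

w3 = L, w15 = H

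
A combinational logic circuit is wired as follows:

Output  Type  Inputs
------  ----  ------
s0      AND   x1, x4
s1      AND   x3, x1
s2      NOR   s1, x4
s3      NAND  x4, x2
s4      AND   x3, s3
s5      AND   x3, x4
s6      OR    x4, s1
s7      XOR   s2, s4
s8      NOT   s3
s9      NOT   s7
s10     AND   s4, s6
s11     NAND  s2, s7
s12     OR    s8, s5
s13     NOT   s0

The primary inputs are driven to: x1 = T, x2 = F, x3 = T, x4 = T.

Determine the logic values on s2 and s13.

s0 = x1 AND x4 = T AND T = T
s1 = x3 AND x1 = T AND T = T
s2 = s1 NOR x4 = T NOR T = F
s13 = NOT s0 = NOT T = F

s2 = F; s13 = F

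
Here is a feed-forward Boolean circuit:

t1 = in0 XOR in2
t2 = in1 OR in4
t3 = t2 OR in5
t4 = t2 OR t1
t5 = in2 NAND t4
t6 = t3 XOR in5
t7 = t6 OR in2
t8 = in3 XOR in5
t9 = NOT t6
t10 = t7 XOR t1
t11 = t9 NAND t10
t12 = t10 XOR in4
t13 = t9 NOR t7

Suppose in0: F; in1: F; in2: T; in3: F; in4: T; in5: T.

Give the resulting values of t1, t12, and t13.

t1 = T  t12 = T  t13 = F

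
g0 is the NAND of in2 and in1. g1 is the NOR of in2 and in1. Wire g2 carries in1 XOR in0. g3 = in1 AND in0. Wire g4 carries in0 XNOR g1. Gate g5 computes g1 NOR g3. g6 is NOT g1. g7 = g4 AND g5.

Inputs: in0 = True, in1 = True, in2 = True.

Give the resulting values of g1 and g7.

g1 = False  g7 = False

g1 = in2 NOR in1 = True NOR True = False
g3 = in1 AND in0 = True AND True = True
g4 = in0 XNOR g1 = True XNOR False = False
g5 = g1 NOR g3 = False NOR True = False
g7 = g4 AND g5 = False AND False = False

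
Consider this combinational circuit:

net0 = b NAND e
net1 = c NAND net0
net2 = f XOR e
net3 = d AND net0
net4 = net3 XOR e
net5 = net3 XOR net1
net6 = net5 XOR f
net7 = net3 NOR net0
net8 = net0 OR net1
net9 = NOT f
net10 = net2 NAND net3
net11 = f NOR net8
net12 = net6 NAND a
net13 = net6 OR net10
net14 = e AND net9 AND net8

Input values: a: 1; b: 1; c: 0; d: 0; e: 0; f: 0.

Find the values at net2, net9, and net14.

net0 = b NAND e = 1 NAND 0 = 1
net1 = c NAND net0 = 0 NAND 1 = 1
net2 = f XOR e = 0 XOR 0 = 0
net8 = net0 OR net1 = 1 OR 1 = 1
net9 = NOT f = NOT 0 = 1
net14 = e AND net9 AND net8 = 0 AND 1 AND 1 = 0

net2 = 0; net9 = 1; net14 = 0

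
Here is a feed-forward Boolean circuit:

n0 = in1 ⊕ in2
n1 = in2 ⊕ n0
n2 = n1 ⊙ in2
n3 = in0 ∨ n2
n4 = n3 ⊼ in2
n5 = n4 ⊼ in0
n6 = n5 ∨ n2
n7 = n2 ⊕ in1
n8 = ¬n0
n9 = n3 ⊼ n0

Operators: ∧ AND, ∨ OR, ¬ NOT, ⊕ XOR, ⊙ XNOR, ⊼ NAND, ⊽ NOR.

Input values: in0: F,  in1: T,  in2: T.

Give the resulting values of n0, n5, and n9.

n0 = in1 XOR in2 = T XOR T = F
n1 = in2 XOR n0 = T XOR F = T
n2 = n1 XNOR in2 = T XNOR T = T
n3 = in0 OR n2 = F OR T = T
n4 = n3 NAND in2 = T NAND T = F
n5 = n4 NAND in0 = F NAND F = T
n9 = n3 NAND n0 = T NAND F = T

n0 = F, n5 = T, n9 = T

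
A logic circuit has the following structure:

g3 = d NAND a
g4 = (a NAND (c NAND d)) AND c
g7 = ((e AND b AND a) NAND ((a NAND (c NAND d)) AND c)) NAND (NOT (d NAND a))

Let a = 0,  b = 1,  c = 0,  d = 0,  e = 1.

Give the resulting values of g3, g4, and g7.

g3 = 1, g4 = 0, g7 = 1

g3 = 0 NAND 0 = 1
g4 = (0 NAND (0 NAND 0)) AND 0 = 0
g7 = ((1 AND 1 AND 0) NAND ((0 NAND (0 NAND 0)) AND 0)) NAND (NOT (0 NAND 0)) = 1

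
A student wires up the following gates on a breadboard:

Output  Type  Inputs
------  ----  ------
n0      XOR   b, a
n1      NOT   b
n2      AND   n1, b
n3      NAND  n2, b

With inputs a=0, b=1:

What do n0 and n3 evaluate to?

n0 = 1  n3 = 1

n0 = b XOR a = 1 XOR 0 = 1
n1 = NOT b = NOT 1 = 0
n2 = n1 AND b = 0 AND 1 = 0
n3 = n2 NAND b = 0 NAND 1 = 1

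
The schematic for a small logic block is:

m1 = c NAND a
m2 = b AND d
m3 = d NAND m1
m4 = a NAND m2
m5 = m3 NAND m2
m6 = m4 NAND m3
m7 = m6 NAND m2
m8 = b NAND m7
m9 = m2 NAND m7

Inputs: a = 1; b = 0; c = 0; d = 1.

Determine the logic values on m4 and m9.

m1 = c NAND a = 0 NAND 1 = 1
m2 = b AND d = 0 AND 1 = 0
m3 = d NAND m1 = 1 NAND 1 = 0
m4 = a NAND m2 = 1 NAND 0 = 1
m6 = m4 NAND m3 = 1 NAND 0 = 1
m7 = m6 NAND m2 = 1 NAND 0 = 1
m9 = m2 NAND m7 = 0 NAND 1 = 1

m4 = 1; m9 = 1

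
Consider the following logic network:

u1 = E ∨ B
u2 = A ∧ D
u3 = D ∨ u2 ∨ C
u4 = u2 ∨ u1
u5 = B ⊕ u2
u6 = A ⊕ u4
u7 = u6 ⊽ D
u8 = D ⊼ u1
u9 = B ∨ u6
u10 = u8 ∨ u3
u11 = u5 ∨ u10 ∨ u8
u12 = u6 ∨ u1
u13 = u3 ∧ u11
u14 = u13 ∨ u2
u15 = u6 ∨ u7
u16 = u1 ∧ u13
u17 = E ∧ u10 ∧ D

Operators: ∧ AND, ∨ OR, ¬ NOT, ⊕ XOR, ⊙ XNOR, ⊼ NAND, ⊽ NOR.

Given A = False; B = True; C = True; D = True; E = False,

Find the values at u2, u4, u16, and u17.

u2 = False; u4 = True; u16 = True; u17 = False

u1 = E OR B = False OR True = True
u2 = A AND D = False AND True = False
u3 = D OR u2 OR C = True OR False OR True = True
u4 = u2 OR u1 = False OR True = True
u5 = B XOR u2 = True XOR False = True
u8 = D NAND u1 = True NAND True = False
u10 = u8 OR u3 = False OR True = True
u11 = u5 OR u10 OR u8 = True OR True OR False = True
u13 = u3 AND u11 = True AND True = True
u16 = u1 AND u13 = True AND True = True
u17 = E AND u10 AND D = False AND True AND True = False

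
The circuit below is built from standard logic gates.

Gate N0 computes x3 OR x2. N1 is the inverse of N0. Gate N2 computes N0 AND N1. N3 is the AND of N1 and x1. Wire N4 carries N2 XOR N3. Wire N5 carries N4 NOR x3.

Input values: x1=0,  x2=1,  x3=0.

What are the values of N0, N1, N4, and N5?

N0 = 1  N1 = 0  N4 = 0  N5 = 1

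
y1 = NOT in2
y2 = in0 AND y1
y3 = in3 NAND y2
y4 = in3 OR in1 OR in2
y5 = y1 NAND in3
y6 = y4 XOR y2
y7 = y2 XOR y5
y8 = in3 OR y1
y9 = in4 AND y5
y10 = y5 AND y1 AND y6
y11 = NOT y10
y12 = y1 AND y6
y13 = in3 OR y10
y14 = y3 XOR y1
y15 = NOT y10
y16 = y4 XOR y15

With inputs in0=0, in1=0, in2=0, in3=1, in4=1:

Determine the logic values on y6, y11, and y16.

y6 = 1  y11 = 1  y16 = 0

y1 = NOT in2 = NOT 0 = 1
y2 = in0 AND y1 = 0 AND 1 = 0
y4 = in3 OR in1 OR in2 = 1 OR 0 OR 0 = 1
y5 = y1 NAND in3 = 1 NAND 1 = 0
y6 = y4 XOR y2 = 1 XOR 0 = 1
y10 = y5 AND y1 AND y6 = 0 AND 1 AND 1 = 0
y11 = NOT y10 = NOT 0 = 1
y15 = NOT y10 = NOT 0 = 1
y16 = y4 XOR y15 = 1 XOR 1 = 0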